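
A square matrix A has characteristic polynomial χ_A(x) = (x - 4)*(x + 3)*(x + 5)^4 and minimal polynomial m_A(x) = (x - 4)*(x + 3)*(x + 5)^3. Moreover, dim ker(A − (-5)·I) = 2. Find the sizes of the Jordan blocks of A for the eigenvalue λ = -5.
Block sizes for λ = -5: [3, 1]

Step 1 — from the characteristic polynomial, algebraic multiplicity of λ = -5 is 4. From dim ker(A − (-5)·I) = 2, there are exactly 2 Jordan blocks for λ = -5.
Step 2 — from the minimal polynomial, the factor (x + 5)^3 tells us the largest block for λ = -5 has size 3.
Step 3 — with total size 4, 2 blocks, and largest block 3, the block sizes (in nonincreasing order) are [3, 1].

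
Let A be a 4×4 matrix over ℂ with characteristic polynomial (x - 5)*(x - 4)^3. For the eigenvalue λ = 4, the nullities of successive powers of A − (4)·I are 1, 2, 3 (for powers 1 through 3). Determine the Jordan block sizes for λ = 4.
Block sizes for λ = 4: [3]

From the dimensions of kernels of powers, the number of Jordan blocks of size at least j is d_j − d_{j−1} where d_j = dim ker(N^j) (with d_0 = 0). Computing the differences gives [1, 1, 1].
The number of blocks of size exactly k is (#blocks of size ≥ k) − (#blocks of size ≥ k + 1), so the partition is: 1 block(s) of size 3.
In nonincreasing order the block sizes are [3].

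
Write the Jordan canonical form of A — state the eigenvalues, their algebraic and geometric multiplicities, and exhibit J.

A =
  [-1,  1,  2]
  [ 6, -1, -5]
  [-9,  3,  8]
J_3(2)

The characteristic polynomial is
  det(x·I − A) = x^3 - 6*x^2 + 12*x - 8 = (x - 2)^3

Eigenvalues and multiplicities (the geometric multiplicity of λ is n − rank(A − λI), which equals the number of Jordan blocks for λ):
  λ = 2: algebraic multiplicity = 3, geometric multiplicity = 1

Determining the block sizes for each eigenvalue:
  λ = 2: one block (gm = 1), so the single block has size am = 3 → block sizes [3]

Assembling the blocks gives a Jordan form
J =
  [2, 1, 0]
  [0, 2, 1]
  [0, 0, 2]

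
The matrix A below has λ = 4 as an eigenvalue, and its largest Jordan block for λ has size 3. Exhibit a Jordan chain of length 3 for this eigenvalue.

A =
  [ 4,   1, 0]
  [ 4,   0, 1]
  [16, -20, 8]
A Jordan chain for λ = 4 of length 3:
v_1 = (4, 0, -16)ᵀ
v_2 = (0, 4, 16)ᵀ
v_3 = (1, 0, 0)ᵀ

Let N = A − (4)·I. We want v_3 with N^3 v_3 = 0 but N^2 v_3 ≠ 0; then v_{j-1} := N · v_j for j = 3, …, 2.

Pick v_3 = (1, 0, 0)ᵀ.
Then v_2 = N · v_3 = (0, 4, 16)ᵀ.
Then v_1 = N · v_2 = (4, 0, -16)ᵀ.

Sanity check: (A − (4)·I) v_1 = (0, 0, 0)ᵀ = 0. ✓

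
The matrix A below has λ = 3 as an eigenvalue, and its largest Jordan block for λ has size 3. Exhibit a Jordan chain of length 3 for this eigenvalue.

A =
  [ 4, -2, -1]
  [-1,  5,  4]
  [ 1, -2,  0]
A Jordan chain for λ = 3 of length 3:
v_1 = (2, 1, 0)ᵀ
v_2 = (1, -1, 1)ᵀ
v_3 = (1, 0, 0)ᵀ

Let N = A − (3)·I. We want v_3 with N^3 v_3 = 0 but N^2 v_3 ≠ 0; then v_{j-1} := N · v_j for j = 3, …, 2.

Pick v_3 = (1, 0, 0)ᵀ.
Then v_2 = N · v_3 = (1, -1, 1)ᵀ.
Then v_1 = N · v_2 = (2, 1, 0)ᵀ.

Sanity check: (A − (3)·I) v_1 = (0, 0, 0)ᵀ = 0. ✓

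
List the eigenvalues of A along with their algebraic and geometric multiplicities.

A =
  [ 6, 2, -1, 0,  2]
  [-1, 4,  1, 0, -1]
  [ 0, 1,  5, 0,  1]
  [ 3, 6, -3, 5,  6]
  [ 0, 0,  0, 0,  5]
λ = 5: alg = 5, geom = 3

Step 1 — factor the characteristic polynomial to read off the algebraic multiplicities:
  χ_A(x) = (x - 5)^5

Step 2 — compute geometric multiplicities via the rank-nullity identity g(λ) = n − rank(A − λI):
  rank(A − (5)·I) = 2, so dim ker(A − (5)·I) = n − 2 = 3

Summary:
  λ = 5: algebraic multiplicity = 5, geometric multiplicity = 3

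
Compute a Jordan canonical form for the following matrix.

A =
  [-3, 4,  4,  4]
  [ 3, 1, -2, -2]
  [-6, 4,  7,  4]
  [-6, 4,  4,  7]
J_2(3) ⊕ J_1(3) ⊕ J_1(3)

The characteristic polynomial is
  det(x·I − A) = x^4 - 12*x^3 + 54*x^2 - 108*x + 81 = (x - 3)^4

Eigenvalues and multiplicities (the geometric multiplicity of λ is n − rank(A − λI), which equals the number of Jordan blocks for λ):
  λ = 3: algebraic multiplicity = 4, geometric multiplicity = 3

Determining the block sizes for each eigenvalue:
  λ = 3: 3 blocks summing to 4 forces exactly one block of size 2 and the rest size 1 → block sizes [2, 1, 1]

Assembling the blocks gives a Jordan form
J =
  [3, 1, 0, 0]
  [0, 3, 0, 0]
  [0, 0, 3, 0]
  [0, 0, 0, 3]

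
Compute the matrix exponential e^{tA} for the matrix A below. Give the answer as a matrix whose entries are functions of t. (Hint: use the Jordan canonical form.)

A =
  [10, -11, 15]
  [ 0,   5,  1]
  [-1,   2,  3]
e^{tA} =
  [t^2*exp(6*t)/2 + 4*t*exp(6*t) + exp(6*t), -3*t^2*exp(6*t)/2 - 11*t*exp(6*t), 2*t^2*exp(6*t) + 15*t*exp(6*t)]
  [-t^2*exp(6*t)/2, 3*t^2*exp(6*t)/2 - t*exp(6*t) + exp(6*t), -2*t^2*exp(6*t) + t*exp(6*t)]
  [-t^2*exp(6*t)/2 - t*exp(6*t), 3*t^2*exp(6*t)/2 + 2*t*exp(6*t), -2*t^2*exp(6*t) - 3*t*exp(6*t) + exp(6*t)]

Strategy: write A = P · J · P⁻¹ where J is a Jordan canonical form, so e^{tA} = P · e^{tJ} · P⁻¹, and e^{tJ} can be computed block-by-block.

A has Jordan form
J =
  [6, 1, 0]
  [0, 6, 1]
  [0, 0, 6]
(up to reordering of blocks).

Per-block formulas:
  For a 3×3 Jordan block J_3(6): exp(t · J_3(6)) = e^(6t)·(I + t·N + (t^2/2)·N^2), where N is the 3×3 nilpotent shift.

After assembling e^{tJ} and conjugating by P, we get:

e^{tA} =
  [t^2*exp(6*t)/2 + 4*t*exp(6*t) + exp(6*t), -3*t^2*exp(6*t)/2 - 11*t*exp(6*t), 2*t^2*exp(6*t) + 15*t*exp(6*t)]
  [-t^2*exp(6*t)/2, 3*t^2*exp(6*t)/2 - t*exp(6*t) + exp(6*t), -2*t^2*exp(6*t) + t*exp(6*t)]
  [-t^2*exp(6*t)/2 - t*exp(6*t), 3*t^2*exp(6*t)/2 + 2*t*exp(6*t), -2*t^2*exp(6*t) - 3*t*exp(6*t) + exp(6*t)]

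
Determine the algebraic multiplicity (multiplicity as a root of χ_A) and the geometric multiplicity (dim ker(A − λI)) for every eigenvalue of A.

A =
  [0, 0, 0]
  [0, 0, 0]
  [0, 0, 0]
λ = 0: alg = 3, geom = 3

Step 1 — factor the characteristic polynomial to read off the algebraic multiplicities:
  χ_A(x) = x^3

Step 2 — compute geometric multiplicities via the rank-nullity identity g(λ) = n − rank(A − λI):
  rank(A − (0)·I) = 0, so dim ker(A − (0)·I) = n − 0 = 3

Summary:
  λ = 0: algebraic multiplicity = 3, geometric multiplicity = 3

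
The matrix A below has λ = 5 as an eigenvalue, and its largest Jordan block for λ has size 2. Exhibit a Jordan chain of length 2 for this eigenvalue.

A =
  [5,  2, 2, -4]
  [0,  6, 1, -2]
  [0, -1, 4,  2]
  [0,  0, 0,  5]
A Jordan chain for λ = 5 of length 2:
v_1 = (2, 1, -1, 0)ᵀ
v_2 = (0, 1, 0, 0)ᵀ

Let N = A − (5)·I. We want v_2 with N^2 v_2 = 0 but N^1 v_2 ≠ 0; then v_{j-1} := N · v_j for j = 2, …, 2.

Pick v_2 = (0, 1, 0, 0)ᵀ.
Then v_1 = N · v_2 = (2, 1, -1, 0)ᵀ.

Sanity check: (A − (5)·I) v_1 = (0, 0, 0, 0)ᵀ = 0. ✓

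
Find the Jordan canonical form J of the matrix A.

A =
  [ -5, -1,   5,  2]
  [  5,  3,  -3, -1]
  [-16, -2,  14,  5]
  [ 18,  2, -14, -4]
J_2(2) ⊕ J_2(2)

The characteristic polynomial is
  det(x·I − A) = x^4 - 8*x^3 + 24*x^2 - 32*x + 16 = (x - 2)^4

Eigenvalues and multiplicities (the geometric multiplicity of λ is n − rank(A − λI), which equals the number of Jordan blocks for λ):
  λ = 2: algebraic multiplicity = 4, geometric multiplicity = 2

Determining the block sizes for each eigenvalue:
  λ = 2: with am = 4 and gm = 2, the partition is not yet determined (e.g. several partitions of 4 into 2 parts exist). Let N = A − (2)·I. Computing rank(N^1) = 2, rank(N^2) = 0; the number of blocks of size ≥ j is rank(N^{j−1}) − rank(N^j), giving [2, 2]. So we have 2 block(s) of size 2 → block sizes [2, 2]

Assembling the blocks gives a Jordan form
J =
  [2, 1, 0, 0]
  [0, 2, 0, 0]
  [0, 0, 2, 1]
  [0, 0, 0, 2]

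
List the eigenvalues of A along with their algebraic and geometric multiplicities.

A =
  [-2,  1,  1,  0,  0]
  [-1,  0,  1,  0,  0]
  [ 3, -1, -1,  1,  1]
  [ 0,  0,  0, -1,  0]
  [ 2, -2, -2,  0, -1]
λ = -1: alg = 5, geom = 3

Step 1 — factor the characteristic polynomial to read off the algebraic multiplicities:
  χ_A(x) = (x + 1)^5

Step 2 — compute geometric multiplicities via the rank-nullity identity g(λ) = n − rank(A − λI):
  rank(A − (-1)·I) = 2, so dim ker(A − (-1)·I) = n − 2 = 3

Summary:
  λ = -1: algebraic multiplicity = 5, geometric multiplicity = 3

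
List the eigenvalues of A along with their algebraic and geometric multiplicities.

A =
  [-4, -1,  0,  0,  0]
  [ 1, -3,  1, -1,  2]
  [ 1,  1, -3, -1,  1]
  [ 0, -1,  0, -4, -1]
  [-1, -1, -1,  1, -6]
λ = -4: alg = 5, geom = 2

Step 1 — factor the characteristic polynomial to read off the algebraic multiplicities:
  χ_A(x) = (x + 4)^5

Step 2 — compute geometric multiplicities via the rank-nullity identity g(λ) = n − rank(A − λI):
  rank(A − (-4)·I) = 3, so dim ker(A − (-4)·I) = n − 3 = 2

Summary:
  λ = -4: algebraic multiplicity = 5, geometric multiplicity = 2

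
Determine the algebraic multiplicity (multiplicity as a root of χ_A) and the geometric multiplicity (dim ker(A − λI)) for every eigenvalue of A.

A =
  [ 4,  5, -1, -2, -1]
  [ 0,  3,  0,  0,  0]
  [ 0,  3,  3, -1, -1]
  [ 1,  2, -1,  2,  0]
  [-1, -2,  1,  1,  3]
λ = 3: alg = 5, geom = 3

Step 1 — factor the characteristic polynomial to read off the algebraic multiplicities:
  χ_A(x) = (x - 3)^5

Step 2 — compute geometric multiplicities via the rank-nullity identity g(λ) = n − rank(A − λI):
  rank(A − (3)·I) = 2, so dim ker(A − (3)·I) = n − 2 = 3

Summary:
  λ = 3: algebraic multiplicity = 5, geometric multiplicity = 3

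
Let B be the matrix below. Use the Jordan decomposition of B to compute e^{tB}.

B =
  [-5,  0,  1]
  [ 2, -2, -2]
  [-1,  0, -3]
e^{tB} =
  [-t*exp(-4*t) + exp(-4*t), 0, t*exp(-4*t)]
  [exp(-2*t) - exp(-4*t), exp(-2*t), -exp(-2*t) + exp(-4*t)]
  [-t*exp(-4*t), 0, t*exp(-4*t) + exp(-4*t)]

Strategy: write B = P · J · P⁻¹ where J is a Jordan canonical form, so e^{tB} = P · e^{tJ} · P⁻¹, and e^{tJ} can be computed block-by-block.

B has Jordan form
J =
  [-4,  1,  0]
  [ 0, -4,  0]
  [ 0,  0, -2]
(up to reordering of blocks).

Per-block formulas:
  For a 2×2 Jordan block J_2(-4): exp(t · J_2(-4)) = e^(-4t)·(I + t·N), where N is the 2×2 nilpotent shift.
  For a 1×1 block at λ = -2: exp(t · [-2]) = [e^(-2t)].

After assembling e^{tJ} and conjugating by P, we get:

e^{tB} =
  [-t*exp(-4*t) + exp(-4*t), 0, t*exp(-4*t)]
  [exp(-2*t) - exp(-4*t), exp(-2*t), -exp(-2*t) + exp(-4*t)]
  [-t*exp(-4*t), 0, t*exp(-4*t) + exp(-4*t)]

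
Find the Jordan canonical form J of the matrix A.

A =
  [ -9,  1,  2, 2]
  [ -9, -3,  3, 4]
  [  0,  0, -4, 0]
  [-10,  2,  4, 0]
J_3(-4) ⊕ J_1(-4)

The characteristic polynomial is
  det(x·I − A) = x^4 + 16*x^3 + 96*x^2 + 256*x + 256 = (x + 4)^4

Eigenvalues and multiplicities (the geometric multiplicity of λ is n − rank(A − λI), which equals the number of Jordan blocks for λ):
  λ = -4: algebraic multiplicity = 4, geometric multiplicity = 2

Determining the block sizes for each eigenvalue:
  λ = -4: with am = 4 and gm = 2, the partition is not yet determined (e.g. several partitions of 4 into 2 parts exist). Let N = A − (-4)·I. Computing rank(N^1) = 2, rank(N^2) = 1, rank(N^3) = 0; the number of blocks of size ≥ j is rank(N^{j−1}) − rank(N^j), giving [2, 1, 1]. So we have 1 block(s) of size 3, 1 block(s) of size 1 → block sizes [3, 1]

Assembling the blocks gives a Jordan form
J =
  [-4,  1,  0,  0]
  [ 0, -4,  1,  0]
  [ 0,  0, -4,  0]
  [ 0,  0,  0, -4]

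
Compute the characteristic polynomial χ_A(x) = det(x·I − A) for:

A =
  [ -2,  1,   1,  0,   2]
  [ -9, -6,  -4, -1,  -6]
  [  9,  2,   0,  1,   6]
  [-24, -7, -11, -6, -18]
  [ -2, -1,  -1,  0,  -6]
x^5 + 20*x^4 + 160*x^3 + 640*x^2 + 1280*x + 1024

Expanding det(x·I − A) (e.g. by cofactor expansion or by noting that A is similar to its Jordan form J, which has the same characteristic polynomial as A) gives
  χ_A(x) = x^5 + 20*x^4 + 160*x^3 + 640*x^2 + 1280*x + 1024
which factors as (x + 4)^5. The eigenvalues (with algebraic multiplicities) are λ = -4 with multiplicity 5.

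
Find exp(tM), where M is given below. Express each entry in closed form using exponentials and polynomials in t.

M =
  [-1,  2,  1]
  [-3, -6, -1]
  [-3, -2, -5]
e^{tM} =
  [3*t*exp(-4*t) + exp(-4*t), 2*t*exp(-4*t), t*exp(-4*t)]
  [-3*t*exp(-4*t), -2*t*exp(-4*t) + exp(-4*t), -t*exp(-4*t)]
  [-3*t*exp(-4*t), -2*t*exp(-4*t), -t*exp(-4*t) + exp(-4*t)]

Strategy: write M = P · J · P⁻¹ where J is a Jordan canonical form, so e^{tM} = P · e^{tJ} · P⁻¹, and e^{tJ} can be computed block-by-block.

M has Jordan form
J =
  [-4,  1,  0]
  [ 0, -4,  0]
  [ 0,  0, -4]
(up to reordering of blocks).

Per-block formulas:
  For a 1×1 block at λ = -4: exp(t · [-4]) = [e^(-4t)].
  For a 2×2 Jordan block J_2(-4): exp(t · J_2(-4)) = e^(-4t)·(I + t·N), where N is the 2×2 nilpotent shift.

After assembling e^{tJ} and conjugating by P, we get:

e^{tM} =
  [3*t*exp(-4*t) + exp(-4*t), 2*t*exp(-4*t), t*exp(-4*t)]
  [-3*t*exp(-4*t), -2*t*exp(-4*t) + exp(-4*t), -t*exp(-4*t)]
  [-3*t*exp(-4*t), -2*t*exp(-4*t), -t*exp(-4*t) + exp(-4*t)]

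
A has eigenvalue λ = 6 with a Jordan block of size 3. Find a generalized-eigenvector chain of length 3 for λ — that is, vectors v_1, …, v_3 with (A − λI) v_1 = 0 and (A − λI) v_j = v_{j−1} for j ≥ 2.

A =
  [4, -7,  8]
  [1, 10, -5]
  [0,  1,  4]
A Jordan chain for λ = 6 of length 3:
v_1 = (-3, 2, 1)ᵀ
v_2 = (-2, 1, 0)ᵀ
v_3 = (1, 0, 0)ᵀ

Let N = A − (6)·I. We want v_3 with N^3 v_3 = 0 but N^2 v_3 ≠ 0; then v_{j-1} := N · v_j for j = 3, …, 2.

Pick v_3 = (1, 0, 0)ᵀ.
Then v_2 = N · v_3 = (-2, 1, 0)ᵀ.
Then v_1 = N · v_2 = (-3, 2, 1)ᵀ.

Sanity check: (A − (6)·I) v_1 = (0, 0, 0)ᵀ = 0. ✓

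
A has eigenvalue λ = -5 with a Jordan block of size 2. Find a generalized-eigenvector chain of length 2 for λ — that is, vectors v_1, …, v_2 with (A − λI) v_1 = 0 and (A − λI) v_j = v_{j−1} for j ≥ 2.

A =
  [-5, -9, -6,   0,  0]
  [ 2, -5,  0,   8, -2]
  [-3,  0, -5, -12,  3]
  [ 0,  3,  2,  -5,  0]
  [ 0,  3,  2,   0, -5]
A Jordan chain for λ = -5 of length 2:
v_1 = (0, 2, -3, 0, 0)ᵀ
v_2 = (1, 0, 0, 0, 0)ᵀ

Let N = A − (-5)·I. We want v_2 with N^2 v_2 = 0 but N^1 v_2 ≠ 0; then v_{j-1} := N · v_j for j = 2, …, 2.

Pick v_2 = (1, 0, 0, 0, 0)ᵀ.
Then v_1 = N · v_2 = (0, 2, -3, 0, 0)ᵀ.

Sanity check: (A − (-5)·I) v_1 = (0, 0, 0, 0, 0)ᵀ = 0. ✓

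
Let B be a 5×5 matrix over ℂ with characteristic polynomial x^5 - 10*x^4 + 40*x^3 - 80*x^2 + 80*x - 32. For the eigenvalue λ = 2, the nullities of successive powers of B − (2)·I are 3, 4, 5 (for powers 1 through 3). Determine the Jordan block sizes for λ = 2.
Block sizes for λ = 2: [3, 1, 1]

From the dimensions of kernels of powers, the number of Jordan blocks of size at least j is d_j − d_{j−1} where d_j = dim ker(N^j) (with d_0 = 0). Computing the differences gives [3, 1, 1].
The number of blocks of size exactly k is (#blocks of size ≥ k) − (#blocks of size ≥ k + 1), so the partition is: 2 block(s) of size 1, 1 block(s) of size 3.
In nonincreasing order the block sizes are [3, 1, 1].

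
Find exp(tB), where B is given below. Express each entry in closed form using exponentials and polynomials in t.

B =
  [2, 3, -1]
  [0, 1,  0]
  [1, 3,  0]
e^{tB} =
  [t*exp(t) + exp(t), 3*t*exp(t), -t*exp(t)]
  [0, exp(t), 0]
  [t*exp(t), 3*t*exp(t), -t*exp(t) + exp(t)]

Strategy: write B = P · J · P⁻¹ where J is a Jordan canonical form, so e^{tB} = P · e^{tJ} · P⁻¹, and e^{tJ} can be computed block-by-block.

B has Jordan form
J =
  [1, 1, 0]
  [0, 1, 0]
  [0, 0, 1]
(up to reordering of blocks).

Per-block formulas:
  For a 2×2 Jordan block J_2(1): exp(t · J_2(1)) = e^(1t)·(I + t·N), where N is the 2×2 nilpotent shift.
  For a 1×1 block at λ = 1: exp(t · [1]) = [e^(1t)].

After assembling e^{tJ} and conjugating by P, we get:

e^{tB} =
  [t*exp(t) + exp(t), 3*t*exp(t), -t*exp(t)]
  [0, exp(t), 0]
  [t*exp(t), 3*t*exp(t), -t*exp(t) + exp(t)]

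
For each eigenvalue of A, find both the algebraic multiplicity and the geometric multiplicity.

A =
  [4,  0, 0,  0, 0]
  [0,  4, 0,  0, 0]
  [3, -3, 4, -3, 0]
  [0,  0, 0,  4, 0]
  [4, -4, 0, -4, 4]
λ = 4: alg = 5, geom = 4

Step 1 — factor the characteristic polynomial to read off the algebraic multiplicities:
  χ_A(x) = (x - 4)^5

Step 2 — compute geometric multiplicities via the rank-nullity identity g(λ) = n − rank(A − λI):
  rank(A − (4)·I) = 1, so dim ker(A − (4)·I) = n − 1 = 4

Summary:
  λ = 4: algebraic multiplicity = 5, geometric multiplicity = 4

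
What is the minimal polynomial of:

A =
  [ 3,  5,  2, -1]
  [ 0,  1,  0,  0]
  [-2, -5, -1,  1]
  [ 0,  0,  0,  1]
x^2 - 2*x + 1

The characteristic polynomial is χ_A(x) = (x - 1)^4, so the eigenvalues are known. The minimal polynomial is
  m_A(x) = Π_λ (x − λ)^{k_λ}
where k_λ is the size of the *largest* Jordan block for λ (equivalently, the smallest k with (A − λI)^k v = 0 for every generalised eigenvector v of λ).

  λ = 1: largest Jordan block has size 2, contributing (x − 1)^2

So m_A(x) = (x - 1)^2 = x^2 - 2*x + 1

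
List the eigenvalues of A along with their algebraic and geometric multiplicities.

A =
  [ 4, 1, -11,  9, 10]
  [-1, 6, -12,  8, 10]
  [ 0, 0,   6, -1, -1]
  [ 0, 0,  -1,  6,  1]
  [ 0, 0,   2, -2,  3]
λ = 5: alg = 5, geom = 2

Step 1 — factor the characteristic polynomial to read off the algebraic multiplicities:
  χ_A(x) = (x - 5)^5

Step 2 — compute geometric multiplicities via the rank-nullity identity g(λ) = n − rank(A − λI):
  rank(A − (5)·I) = 3, so dim ker(A − (5)·I) = n − 3 = 2

Summary:
  λ = 5: algebraic multiplicity = 5, geometric multiplicity = 2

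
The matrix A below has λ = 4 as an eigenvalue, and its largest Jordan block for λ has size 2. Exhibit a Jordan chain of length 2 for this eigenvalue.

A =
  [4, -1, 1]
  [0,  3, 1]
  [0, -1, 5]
A Jordan chain for λ = 4 of length 2:
v_1 = (-1, -1, -1)ᵀ
v_2 = (0, 1, 0)ᵀ

Let N = A − (4)·I. We want v_2 with N^2 v_2 = 0 but N^1 v_2 ≠ 0; then v_{j-1} := N · v_j for j = 2, …, 2.

Pick v_2 = (0, 1, 0)ᵀ.
Then v_1 = N · v_2 = (-1, -1, -1)ᵀ.

Sanity check: (A − (4)·I) v_1 = (0, 0, 0)ᵀ = 0. ✓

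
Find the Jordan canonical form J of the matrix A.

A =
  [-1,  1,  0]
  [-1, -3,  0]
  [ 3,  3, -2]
J_2(-2) ⊕ J_1(-2)

The characteristic polynomial is
  det(x·I − A) = x^3 + 6*x^2 + 12*x + 8 = (x + 2)^3

Eigenvalues and multiplicities (the geometric multiplicity of λ is n − rank(A − λI), which equals the number of Jordan blocks for λ):
  λ = -2: algebraic multiplicity = 3, geometric multiplicity = 2

Determining the block sizes for each eigenvalue:
  λ = -2: 2 blocks summing to 3 forces exactly one block of size 2 and the rest size 1 → block sizes [2, 1]

Assembling the blocks gives a Jordan form
J =
  [-2,  1,  0]
  [ 0, -2,  0]
  [ 0,  0, -2]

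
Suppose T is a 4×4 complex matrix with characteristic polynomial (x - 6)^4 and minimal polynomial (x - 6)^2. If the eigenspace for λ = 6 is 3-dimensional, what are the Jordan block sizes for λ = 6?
Block sizes for λ = 6: [2, 1, 1]

Step 1 — from the characteristic polynomial, algebraic multiplicity of λ = 6 is 4. From dim ker(T − (6)·I) = 3, there are exactly 3 Jordan blocks for λ = 6.
Step 2 — from the minimal polynomial, the factor (x − 6)^2 tells us the largest block for λ = 6 has size 2.
Step 3 — with total size 4, 3 blocks, and largest block 2, the block sizes (in nonincreasing order) are [2, 1, 1].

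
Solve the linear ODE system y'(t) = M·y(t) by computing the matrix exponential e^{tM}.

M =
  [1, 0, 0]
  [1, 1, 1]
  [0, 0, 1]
e^{tM} =
  [exp(t), 0, 0]
  [t*exp(t), exp(t), t*exp(t)]
  [0, 0, exp(t)]

Strategy: write M = P · J · P⁻¹ where J is a Jordan canonical form, so e^{tM} = P · e^{tJ} · P⁻¹, and e^{tJ} can be computed block-by-block.

M has Jordan form
J =
  [1, 1, 0]
  [0, 1, 0]
  [0, 0, 1]
(up to reordering of blocks).

Per-block formulas:
  For a 2×2 Jordan block J_2(1): exp(t · J_2(1)) = e^(1t)·(I + t·N), where N is the 2×2 nilpotent shift.
  For a 1×1 block at λ = 1: exp(t · [1]) = [e^(1t)].

After assembling e^{tJ} and conjugating by P, we get:

e^{tM} =
  [exp(t), 0, 0]
  [t*exp(t), exp(t), t*exp(t)]
  [0, 0, exp(t)]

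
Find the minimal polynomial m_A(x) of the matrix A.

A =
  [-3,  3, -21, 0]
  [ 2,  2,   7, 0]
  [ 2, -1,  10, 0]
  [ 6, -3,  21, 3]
x^2 - 6*x + 9

The characteristic polynomial is χ_A(x) = (x - 3)^4, so the eigenvalues are known. The minimal polynomial is
  m_A(x) = Π_λ (x − λ)^{k_λ}
where k_λ is the size of the *largest* Jordan block for λ (equivalently, the smallest k with (A − λI)^k v = 0 for every generalised eigenvector v of λ).

  λ = 3: largest Jordan block has size 2, contributing (x − 3)^2

So m_A(x) = (x - 3)^2 = x^2 - 6*x + 9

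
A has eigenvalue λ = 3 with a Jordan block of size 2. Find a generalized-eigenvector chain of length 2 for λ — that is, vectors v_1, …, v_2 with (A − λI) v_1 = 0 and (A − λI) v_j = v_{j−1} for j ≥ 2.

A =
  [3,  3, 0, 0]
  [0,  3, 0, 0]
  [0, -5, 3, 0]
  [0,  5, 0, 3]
A Jordan chain for λ = 3 of length 2:
v_1 = (3, 0, -5, 5)ᵀ
v_2 = (0, 1, 0, 0)ᵀ

Let N = A − (3)·I. We want v_2 with N^2 v_2 = 0 but N^1 v_2 ≠ 0; then v_{j-1} := N · v_j for j = 2, …, 2.

Pick v_2 = (0, 1, 0, 0)ᵀ.
Then v_1 = N · v_2 = (3, 0, -5, 5)ᵀ.

Sanity check: (A − (3)·I) v_1 = (0, 0, 0, 0)ᵀ = 0. ✓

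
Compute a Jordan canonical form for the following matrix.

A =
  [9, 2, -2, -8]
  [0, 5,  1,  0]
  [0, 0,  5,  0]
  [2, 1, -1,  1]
J_3(5) ⊕ J_1(5)

The characteristic polynomial is
  det(x·I − A) = x^4 - 20*x^3 + 150*x^2 - 500*x + 625 = (x - 5)^4

Eigenvalues and multiplicities (the geometric multiplicity of λ is n − rank(A − λI), which equals the number of Jordan blocks for λ):
  λ = 5: algebraic multiplicity = 4, geometric multiplicity = 2

Determining the block sizes for each eigenvalue:
  λ = 5: with am = 4 and gm = 2, the partition is not yet determined (e.g. several partitions of 4 into 2 parts exist). Let N = A − (5)·I. Computing rank(N^1) = 2, rank(N^2) = 1, rank(N^3) = 0; the number of blocks of size ≥ j is rank(N^{j−1}) − rank(N^j), giving [2, 1, 1]. So we have 1 block(s) of size 3, 1 block(s) of size 1 → block sizes [3, 1]

Assembling the blocks gives a Jordan form
J =
  [5, 1, 0, 0]
  [0, 5, 1, 0]
  [0, 0, 5, 0]
  [0, 0, 0, 5]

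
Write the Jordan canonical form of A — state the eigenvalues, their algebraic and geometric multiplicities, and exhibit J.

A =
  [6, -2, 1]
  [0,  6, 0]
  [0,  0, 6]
J_2(6) ⊕ J_1(6)

The characteristic polynomial is
  det(x·I − A) = x^3 - 18*x^2 + 108*x - 216 = (x - 6)^3

Eigenvalues and multiplicities (the geometric multiplicity of λ is n − rank(A − λI), which equals the number of Jordan blocks for λ):
  λ = 6: algebraic multiplicity = 3, geometric multiplicity = 2

Determining the block sizes for each eigenvalue:
  λ = 6: 2 blocks summing to 3 forces exactly one block of size 2 and the rest size 1 → block sizes [2, 1]

Assembling the blocks gives a Jordan form
J =
  [6, 1, 0]
  [0, 6, 0]
  [0, 0, 6]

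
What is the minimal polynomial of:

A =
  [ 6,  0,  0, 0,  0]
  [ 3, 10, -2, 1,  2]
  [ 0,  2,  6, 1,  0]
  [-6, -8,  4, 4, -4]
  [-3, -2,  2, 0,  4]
x^2 - 12*x + 36

The characteristic polynomial is χ_A(x) = (x - 6)^5, so the eigenvalues are known. The minimal polynomial is
  m_A(x) = Π_λ (x − λ)^{k_λ}
where k_λ is the size of the *largest* Jordan block for λ (equivalently, the smallest k with (A − λI)^k v = 0 for every generalised eigenvector v of λ).

  λ = 6: largest Jordan block has size 2, contributing (x − 6)^2

So m_A(x) = (x - 6)^2 = x^2 - 12*x + 36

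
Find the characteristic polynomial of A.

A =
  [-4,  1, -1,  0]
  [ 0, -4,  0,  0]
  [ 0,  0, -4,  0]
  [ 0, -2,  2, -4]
x^4 + 16*x^3 + 96*x^2 + 256*x + 256

Expanding det(x·I − A) (e.g. by cofactor expansion or by noting that A is similar to its Jordan form J, which has the same characteristic polynomial as A) gives
  χ_A(x) = x^4 + 16*x^3 + 96*x^2 + 256*x + 256
which factors as (x + 4)^4. The eigenvalues (with algebraic multiplicities) are λ = -4 with multiplicity 4.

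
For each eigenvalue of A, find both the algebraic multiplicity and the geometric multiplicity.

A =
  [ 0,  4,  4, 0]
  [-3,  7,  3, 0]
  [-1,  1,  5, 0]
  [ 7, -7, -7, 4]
λ = 4: alg = 4, geom = 3

Step 1 — factor the characteristic polynomial to read off the algebraic multiplicities:
  χ_A(x) = (x - 4)^4

Step 2 — compute geometric multiplicities via the rank-nullity identity g(λ) = n − rank(A − λI):
  rank(A − (4)·I) = 1, so dim ker(A − (4)·I) = n − 1 = 3

Summary:
  λ = 4: algebraic multiplicity = 4, geometric multiplicity = 3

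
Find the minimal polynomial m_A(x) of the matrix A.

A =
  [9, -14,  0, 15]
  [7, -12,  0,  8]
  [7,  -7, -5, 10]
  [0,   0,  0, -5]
x^3 + 8*x^2 + 5*x - 50

The characteristic polynomial is χ_A(x) = (x - 2)*(x + 5)^3, so the eigenvalues are known. The minimal polynomial is
  m_A(x) = Π_λ (x − λ)^{k_λ}
where k_λ is the size of the *largest* Jordan block for λ (equivalently, the smallest k with (A − λI)^k v = 0 for every generalised eigenvector v of λ).

  λ = -5: largest Jordan block has size 2, contributing (x + 5)^2
  λ = 2: largest Jordan block has size 1, contributing (x − 2)

So m_A(x) = (x - 2)*(x + 5)^2 = x^3 + 8*x^2 + 5*x - 50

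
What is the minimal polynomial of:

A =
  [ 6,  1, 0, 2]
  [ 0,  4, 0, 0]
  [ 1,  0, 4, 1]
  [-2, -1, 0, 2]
x^2 - 8*x + 16

The characteristic polynomial is χ_A(x) = (x - 4)^4, so the eigenvalues are known. The minimal polynomial is
  m_A(x) = Π_λ (x − λ)^{k_λ}
where k_λ is the size of the *largest* Jordan block for λ (equivalently, the smallest k with (A − λI)^k v = 0 for every generalised eigenvector v of λ).

  λ = 4: largest Jordan block has size 2, contributing (x − 4)^2

So m_A(x) = (x - 4)^2 = x^2 - 8*x + 16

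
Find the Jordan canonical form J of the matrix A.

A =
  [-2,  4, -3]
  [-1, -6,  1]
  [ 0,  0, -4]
J_3(-4)

The characteristic polynomial is
  det(x·I − A) = x^3 + 12*x^2 + 48*x + 64 = (x + 4)^3

Eigenvalues and multiplicities (the geometric multiplicity of λ is n − rank(A − λI), which equals the number of Jordan blocks for λ):
  λ = -4: algebraic multiplicity = 3, geometric multiplicity = 1

Determining the block sizes for each eigenvalue:
  λ = -4: one block (gm = 1), so the single block has size am = 3 → block sizes [3]

Assembling the blocks gives a Jordan form
J =
  [-4,  1,  0]
  [ 0, -4,  1]
  [ 0,  0, -4]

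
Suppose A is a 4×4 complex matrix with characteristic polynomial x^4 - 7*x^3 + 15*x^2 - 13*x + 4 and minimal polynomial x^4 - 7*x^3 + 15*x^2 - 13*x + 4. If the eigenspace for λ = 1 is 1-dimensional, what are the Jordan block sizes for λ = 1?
Block sizes for λ = 1: [3]

Step 1 — from the characteristic polynomial, algebraic multiplicity of λ = 1 is 3. From dim ker(A − (1)·I) = 1, there are exactly 1 Jordan blocks for λ = 1.
Step 2 — from the minimal polynomial, the factor (x − 1)^3 tells us the largest block for λ = 1 has size 3.
Step 3 — with total size 3, 1 blocks, and largest block 3, the block sizes (in nonincreasing order) are [3].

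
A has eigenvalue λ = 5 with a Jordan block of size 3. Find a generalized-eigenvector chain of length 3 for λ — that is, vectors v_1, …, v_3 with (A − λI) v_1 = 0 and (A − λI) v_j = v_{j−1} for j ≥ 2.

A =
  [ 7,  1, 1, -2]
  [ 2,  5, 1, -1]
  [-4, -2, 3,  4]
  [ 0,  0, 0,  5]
A Jordan chain for λ = 5 of length 3:
v_1 = (2, 0, -4, 0)ᵀ
v_2 = (2, 2, -4, 0)ᵀ
v_3 = (1, 0, 0, 0)ᵀ

Let N = A − (5)·I. We want v_3 with N^3 v_3 = 0 but N^2 v_3 ≠ 0; then v_{j-1} := N · v_j for j = 3, …, 2.

Pick v_3 = (1, 0, 0, 0)ᵀ.
Then v_2 = N · v_3 = (2, 2, -4, 0)ᵀ.
Then v_1 = N · v_2 = (2, 0, -4, 0)ᵀ.

Sanity check: (A − (5)·I) v_1 = (0, 0, 0, 0)ᵀ = 0. ✓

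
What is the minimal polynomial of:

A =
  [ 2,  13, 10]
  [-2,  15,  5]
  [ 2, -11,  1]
x^3 - 18*x^2 + 108*x - 216

The characteristic polynomial is χ_A(x) = (x - 6)^3, so the eigenvalues are known. The minimal polynomial is
  m_A(x) = Π_λ (x − λ)^{k_λ}
where k_λ is the size of the *largest* Jordan block for λ (equivalently, the smallest k with (A − λI)^k v = 0 for every generalised eigenvector v of λ).

  λ = 6: largest Jordan block has size 3, contributing (x − 6)^3

So m_A(x) = (x - 6)^3 = x^3 - 18*x^2 + 108*x - 216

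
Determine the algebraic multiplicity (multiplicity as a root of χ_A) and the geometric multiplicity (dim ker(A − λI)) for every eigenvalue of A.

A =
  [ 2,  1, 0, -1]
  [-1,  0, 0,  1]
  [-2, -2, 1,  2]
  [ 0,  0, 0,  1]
λ = 1: alg = 4, geom = 3

Step 1 — factor the characteristic polynomial to read off the algebraic multiplicities:
  χ_A(x) = (x - 1)^4

Step 2 — compute geometric multiplicities via the rank-nullity identity g(λ) = n − rank(A − λI):
  rank(A − (1)·I) = 1, so dim ker(A − (1)·I) = n − 1 = 3

Summary:
  λ = 1: algebraic multiplicity = 4, geometric multiplicity = 3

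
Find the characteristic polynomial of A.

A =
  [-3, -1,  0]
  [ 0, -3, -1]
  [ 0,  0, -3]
x^3 + 9*x^2 + 27*x + 27

Expanding det(x·I − A) (e.g. by cofactor expansion or by noting that A is similar to its Jordan form J, which has the same characteristic polynomial as A) gives
  χ_A(x) = x^3 + 9*x^2 + 27*x + 27
which factors as (x + 3)^3. The eigenvalues (with algebraic multiplicities) are λ = -3 with multiplicity 3.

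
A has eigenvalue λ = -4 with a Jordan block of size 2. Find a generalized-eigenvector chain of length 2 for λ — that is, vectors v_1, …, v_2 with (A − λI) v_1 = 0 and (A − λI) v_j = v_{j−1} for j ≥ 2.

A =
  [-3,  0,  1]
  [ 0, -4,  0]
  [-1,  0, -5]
A Jordan chain for λ = -4 of length 2:
v_1 = (1, 0, -1)ᵀ
v_2 = (1, 0, 0)ᵀ

Let N = A − (-4)·I. We want v_2 with N^2 v_2 = 0 but N^1 v_2 ≠ 0; then v_{j-1} := N · v_j for j = 2, …, 2.

Pick v_2 = (1, 0, 0)ᵀ.
Then v_1 = N · v_2 = (1, 0, -1)ᵀ.

Sanity check: (A − (-4)·I) v_1 = (0, 0, 0)ᵀ = 0. ✓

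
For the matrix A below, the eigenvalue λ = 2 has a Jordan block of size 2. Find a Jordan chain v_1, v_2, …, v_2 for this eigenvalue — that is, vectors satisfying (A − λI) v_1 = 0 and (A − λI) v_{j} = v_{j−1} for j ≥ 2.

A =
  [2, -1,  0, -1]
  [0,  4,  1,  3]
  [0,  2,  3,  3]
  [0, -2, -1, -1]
A Jordan chain for λ = 2 of length 2:
v_1 = (-1, 2, 2, -2)ᵀ
v_2 = (0, 1, 0, 0)ᵀ

Let N = A − (2)·I. We want v_2 with N^2 v_2 = 0 but N^1 v_2 ≠ 0; then v_{j-1} := N · v_j for j = 2, …, 2.

Pick v_2 = (0, 1, 0, 0)ᵀ.
Then v_1 = N · v_2 = (-1, 2, 2, -2)ᵀ.

Sanity check: (A − (2)·I) v_1 = (0, 0, 0, 0)ᵀ = 0. ✓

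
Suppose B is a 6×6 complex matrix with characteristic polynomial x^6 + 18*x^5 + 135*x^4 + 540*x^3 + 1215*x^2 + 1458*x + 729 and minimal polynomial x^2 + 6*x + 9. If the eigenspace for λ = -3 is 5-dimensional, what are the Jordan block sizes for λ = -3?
Block sizes for λ = -3: [2, 1, 1, 1, 1]

Step 1 — from the characteristic polynomial, algebraic multiplicity of λ = -3 is 6. From dim ker(B − (-3)·I) = 5, there are exactly 5 Jordan blocks for λ = -3.
Step 2 — from the minimal polynomial, the factor (x + 3)^2 tells us the largest block for λ = -3 has size 2.
Step 3 — with total size 6, 5 blocks, and largest block 2, the block sizes (in nonincreasing order) are [2, 1, 1, 1, 1].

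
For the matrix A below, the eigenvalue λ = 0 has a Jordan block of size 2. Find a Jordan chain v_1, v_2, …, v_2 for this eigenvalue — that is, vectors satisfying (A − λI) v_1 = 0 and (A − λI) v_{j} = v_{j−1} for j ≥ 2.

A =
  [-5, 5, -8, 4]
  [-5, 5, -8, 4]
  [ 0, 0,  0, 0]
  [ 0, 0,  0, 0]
A Jordan chain for λ = 0 of length 2:
v_1 = (-5, -5, 0, 0)ᵀ
v_2 = (1, 0, 0, 0)ᵀ

Let N = A − (0)·I. We want v_2 with N^2 v_2 = 0 but N^1 v_2 ≠ 0; then v_{j-1} := N · v_j for j = 2, …, 2.

Pick v_2 = (1, 0, 0, 0)ᵀ.
Then v_1 = N · v_2 = (-5, -5, 0, 0)ᵀ.

Sanity check: (A − (0)·I) v_1 = (0, 0, 0, 0)ᵀ = 0. ✓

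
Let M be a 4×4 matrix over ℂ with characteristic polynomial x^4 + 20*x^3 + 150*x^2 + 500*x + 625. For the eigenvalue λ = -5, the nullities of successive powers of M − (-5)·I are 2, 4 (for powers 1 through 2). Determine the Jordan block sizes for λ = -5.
Block sizes for λ = -5: [2, 2]

From the dimensions of kernels of powers, the number of Jordan blocks of size at least j is d_j − d_{j−1} where d_j = dim ker(N^j) (with d_0 = 0). Computing the differences gives [2, 2].
The number of blocks of size exactly k is (#blocks of size ≥ k) − (#blocks of size ≥ k + 1), so the partition is: 2 block(s) of size 2.
In nonincreasing order the block sizes are [2, 2].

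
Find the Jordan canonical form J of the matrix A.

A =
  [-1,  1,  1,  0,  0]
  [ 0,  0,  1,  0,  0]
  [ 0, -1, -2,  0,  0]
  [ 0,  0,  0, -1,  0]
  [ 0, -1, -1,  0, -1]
J_2(-1) ⊕ J_1(-1) ⊕ J_1(-1) ⊕ J_1(-1)

The characteristic polynomial is
  det(x·I − A) = x^5 + 5*x^4 + 10*x^3 + 10*x^2 + 5*x + 1 = (x + 1)^5

Eigenvalues and multiplicities (the geometric multiplicity of λ is n − rank(A − λI), which equals the number of Jordan blocks for λ):
  λ = -1: algebraic multiplicity = 5, geometric multiplicity = 4

Determining the block sizes for each eigenvalue:
  λ = -1: 4 blocks summing to 5 forces exactly one block of size 2 and the rest size 1 → block sizes [2, 1, 1, 1]

Assembling the blocks gives a Jordan form
J =
  [-1,  1,  0,  0,  0]
  [ 0, -1,  0,  0,  0]
  [ 0,  0, -1,  0,  0]
  [ 0,  0,  0, -1,  0]
  [ 0,  0,  0,  0, -1]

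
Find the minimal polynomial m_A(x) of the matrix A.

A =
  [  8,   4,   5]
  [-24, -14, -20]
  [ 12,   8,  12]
x^2 - 4*x + 4

The characteristic polynomial is χ_A(x) = (x - 2)^3, so the eigenvalues are known. The minimal polynomial is
  m_A(x) = Π_λ (x − λ)^{k_λ}
where k_λ is the size of the *largest* Jordan block for λ (equivalently, the smallest k with (A − λI)^k v = 0 for every generalised eigenvector v of λ).

  λ = 2: largest Jordan block has size 2, contributing (x − 2)^2

So m_A(x) = (x - 2)^2 = x^2 - 4*x + 4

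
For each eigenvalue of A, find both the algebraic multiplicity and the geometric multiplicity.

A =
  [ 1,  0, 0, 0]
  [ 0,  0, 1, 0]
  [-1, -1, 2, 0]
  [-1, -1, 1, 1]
λ = 1: alg = 4, geom = 2

Step 1 — factor the characteristic polynomial to read off the algebraic multiplicities:
  χ_A(x) = (x - 1)^4

Step 2 — compute geometric multiplicities via the rank-nullity identity g(λ) = n − rank(A − λI):
  rank(A − (1)·I) = 2, so dim ker(A − (1)·I) = n − 2 = 2

Summary:
  λ = 1: algebraic multiplicity = 4, geometric multiplicity = 2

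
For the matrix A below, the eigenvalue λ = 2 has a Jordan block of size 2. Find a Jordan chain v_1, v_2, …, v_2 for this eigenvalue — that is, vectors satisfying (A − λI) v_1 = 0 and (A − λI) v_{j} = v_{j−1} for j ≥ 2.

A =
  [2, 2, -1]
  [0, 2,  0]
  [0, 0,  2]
A Jordan chain for λ = 2 of length 2:
v_1 = (2, 0, 0)ᵀ
v_2 = (0, 1, 0)ᵀ

Let N = A − (2)·I. We want v_2 with N^2 v_2 = 0 but N^1 v_2 ≠ 0; then v_{j-1} := N · v_j for j = 2, …, 2.

Pick v_2 = (0, 1, 0)ᵀ.
Then v_1 = N · v_2 = (2, 0, 0)ᵀ.

Sanity check: (A − (2)·I) v_1 = (0, 0, 0)ᵀ = 0. ✓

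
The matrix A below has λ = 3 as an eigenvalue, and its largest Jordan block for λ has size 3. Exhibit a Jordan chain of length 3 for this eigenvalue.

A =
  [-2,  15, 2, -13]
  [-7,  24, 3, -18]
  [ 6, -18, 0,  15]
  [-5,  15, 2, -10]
A Jordan chain for λ = 3 of length 3:
v_1 = (-3, -4, 3, -3)ᵀ
v_2 = (-5, -7, 6, -5)ᵀ
v_3 = (1, 0, 0, 0)ᵀ

Let N = A − (3)·I. We want v_3 with N^3 v_3 = 0 but N^2 v_3 ≠ 0; then v_{j-1} := N · v_j for j = 3, …, 2.

Pick v_3 = (1, 0, 0, 0)ᵀ.
Then v_2 = N · v_3 = (-5, -7, 6, -5)ᵀ.
Then v_1 = N · v_2 = (-3, -4, 3, -3)ᵀ.

Sanity check: (A − (3)·I) v_1 = (0, 0, 0, 0)ᵀ = 0. ✓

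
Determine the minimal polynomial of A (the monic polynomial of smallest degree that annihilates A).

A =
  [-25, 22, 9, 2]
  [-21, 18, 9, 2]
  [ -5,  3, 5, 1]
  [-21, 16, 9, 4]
x^4 - 2*x^3 - 12*x^2 + 40*x - 32

The characteristic polynomial is χ_A(x) = (x - 2)^3*(x + 4), so the eigenvalues are known. The minimal polynomial is
  m_A(x) = Π_λ (x − λ)^{k_λ}
where k_λ is the size of the *largest* Jordan block for λ (equivalently, the smallest k with (A − λI)^k v = 0 for every generalised eigenvector v of λ).

  λ = -4: largest Jordan block has size 1, contributing (x + 4)
  λ = 2: largest Jordan block has size 3, contributing (x − 2)^3

So m_A(x) = (x - 2)^3*(x + 4) = x^4 - 2*x^3 - 12*x^2 + 40*x - 32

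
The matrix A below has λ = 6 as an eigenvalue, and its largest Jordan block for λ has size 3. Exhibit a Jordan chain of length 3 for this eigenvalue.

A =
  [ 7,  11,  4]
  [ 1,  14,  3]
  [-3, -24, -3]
A Jordan chain for λ = 6 of length 3:
v_1 = (3, 3, -9)ᵀ
v_2 = (11, 8, -24)ᵀ
v_3 = (0, 1, 0)ᵀ

Let N = A − (6)·I. We want v_3 with N^3 v_3 = 0 but N^2 v_3 ≠ 0; then v_{j-1} := N · v_j for j = 3, …, 2.

Pick v_3 = (0, 1, 0)ᵀ.
Then v_2 = N · v_3 = (11, 8, -24)ᵀ.
Then v_1 = N · v_2 = (3, 3, -9)ᵀ.

Sanity check: (A − (6)·I) v_1 = (0, 0, 0)ᵀ = 0. ✓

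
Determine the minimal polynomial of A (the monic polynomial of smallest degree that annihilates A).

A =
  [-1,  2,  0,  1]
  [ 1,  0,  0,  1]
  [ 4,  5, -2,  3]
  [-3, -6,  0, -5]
x^2 + 4*x + 4

The characteristic polynomial is χ_A(x) = (x + 2)^4, so the eigenvalues are known. The minimal polynomial is
  m_A(x) = Π_λ (x − λ)^{k_λ}
where k_λ is the size of the *largest* Jordan block for λ (equivalently, the smallest k with (A − λI)^k v = 0 for every generalised eigenvector v of λ).

  λ = -2: largest Jordan block has size 2, contributing (x + 2)^2

So m_A(x) = (x + 2)^2 = x^2 + 4*x + 4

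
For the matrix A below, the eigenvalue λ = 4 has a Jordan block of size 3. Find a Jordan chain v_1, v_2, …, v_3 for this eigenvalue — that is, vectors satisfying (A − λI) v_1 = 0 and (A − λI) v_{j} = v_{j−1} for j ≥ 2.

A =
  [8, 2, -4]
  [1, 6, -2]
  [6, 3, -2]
A Jordan chain for λ = 4 of length 3:
v_1 = (-6, -6, -9)ᵀ
v_2 = (4, 1, 6)ᵀ
v_3 = (1, 0, 0)ᵀ

Let N = A − (4)·I. We want v_3 with N^3 v_3 = 0 but N^2 v_3 ≠ 0; then v_{j-1} := N · v_j for j = 3, …, 2.

Pick v_3 = (1, 0, 0)ᵀ.
Then v_2 = N · v_3 = (4, 1, 6)ᵀ.
Then v_1 = N · v_2 = (-6, -6, -9)ᵀ.

Sanity check: (A − (4)·I) v_1 = (0, 0, 0)ᵀ = 0. ✓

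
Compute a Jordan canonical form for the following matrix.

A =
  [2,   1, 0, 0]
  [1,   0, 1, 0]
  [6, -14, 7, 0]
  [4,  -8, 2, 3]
J_3(3) ⊕ J_1(3)

The characteristic polynomial is
  det(x·I − A) = x^4 - 12*x^3 + 54*x^2 - 108*x + 81 = (x - 3)^4

Eigenvalues and multiplicities (the geometric multiplicity of λ is n − rank(A − λI), which equals the number of Jordan blocks for λ):
  λ = 3: algebraic multiplicity = 4, geometric multiplicity = 2

Determining the block sizes for each eigenvalue:
  λ = 3: with am = 4 and gm = 2, the partition is not yet determined (e.g. several partitions of 4 into 2 parts exist). Let N = A − (3)·I. Computing rank(N^1) = 2, rank(N^2) = 1, rank(N^3) = 0; the number of blocks of size ≥ j is rank(N^{j−1}) − rank(N^j), giving [2, 1, 1]. So we have 1 block(s) of size 3, 1 block(s) of size 1 → block sizes [3, 1]

Assembling the blocks gives a Jordan form
J =
  [3, 1, 0, 0]
  [0, 3, 1, 0]
  [0, 0, 3, 0]
  [0, 0, 0, 3]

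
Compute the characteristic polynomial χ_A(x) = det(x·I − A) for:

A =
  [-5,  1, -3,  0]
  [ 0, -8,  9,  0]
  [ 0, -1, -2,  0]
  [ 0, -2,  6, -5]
x^4 + 20*x^3 + 150*x^2 + 500*x + 625

Expanding det(x·I − A) (e.g. by cofactor expansion or by noting that A is similar to its Jordan form J, which has the same characteristic polynomial as A) gives
  χ_A(x) = x^4 + 20*x^3 + 150*x^2 + 500*x + 625
which factors as (x + 5)^4. The eigenvalues (with algebraic multiplicities) are λ = -5 with multiplicity 4.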